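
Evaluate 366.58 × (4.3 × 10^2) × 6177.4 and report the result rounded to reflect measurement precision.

9.7 × 10^8

366.58 × (4.3 × 10^2) × 6177.4 = 973739855.56
Multiplication/division keeps the fewest significant figures: 366.58 → 5 s.f., 4.3 × 10^2 → 2 s.f., 6177.4 → 5 s.f.; limit is 2.
Rounded to 2 significant figures: 9.7 × 10^8.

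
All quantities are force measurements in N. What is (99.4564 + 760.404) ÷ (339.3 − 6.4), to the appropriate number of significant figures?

99.4564 + 760.404 = 859.8604, limited to 3 d.p. → 6 s.f.; 339.3 − 6.4 = 332.9, limited to 1 d.p. → 4 s.f.
Carrying full precision, 859.8604 ÷ 332.9 = 2.58293902073…; keep min(6, 4) = 4 s.f.
Rounded to 4 significant figures: 2.583.

2.583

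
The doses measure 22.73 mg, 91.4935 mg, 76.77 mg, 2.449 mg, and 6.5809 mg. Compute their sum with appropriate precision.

200.02 mg

22.73 mg + 91.4935 mg + 76.77 mg + 2.449 mg + 6.5809 mg = 200.0234 mg.
Addition/subtraction keeps the fewest decimal places: 22.73 → 2 decimal places, 91.4935 → 4 decimal places, 76.77 → 2 decimal places, 2.449 → 3 decimal places, 6.5809 → 4 decimal places; limit is 2.
Rounded to 2 decimal places: 200.02 mg.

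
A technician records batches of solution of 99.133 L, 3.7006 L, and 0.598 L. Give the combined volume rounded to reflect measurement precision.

103.432 L

99.133 L + 3.7006 L + 0.598 L = 103.4316 L.
Addition/subtraction keeps the fewest decimal places: 99.133 → 3 decimal places, 3.7006 → 4 decimal places, 0.598 → 3 decimal places; limit is 3.
Rounded to 3 decimal places: 103.432 L.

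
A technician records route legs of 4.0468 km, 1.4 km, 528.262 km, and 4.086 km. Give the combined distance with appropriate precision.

4.0468 km + 1.4 km + 528.262 km + 4.086 km = 537.7948 km.
Addition/subtraction keeps the fewest decimal places: 4.0468 → 4 decimal places, 1.4 → 1 decimal place, 528.262 → 3 decimal places, 4.086 → 3 decimal places; limit is 1.
Rounded to 1 decimal place: 537.8 km.

537.8 km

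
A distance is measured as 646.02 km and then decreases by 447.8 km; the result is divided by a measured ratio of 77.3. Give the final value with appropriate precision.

646.02 km − 447.8 km = 198.22 km; the difference is limited to 1 decimal place (4 s.f.).
Carrying full precision, 198.22 ÷ 77.3 = 2.56429495472… km; 77.3 has 3 s.f., so the result keeps min(4, 3) = 3 s.f.
Rounded to 3 significant figures: 2.56 km.

2.56 km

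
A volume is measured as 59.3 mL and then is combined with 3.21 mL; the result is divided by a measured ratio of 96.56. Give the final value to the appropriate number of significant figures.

59.3 mL + 3.21 mL = 62.51 mL; the sum is limited to 1 decimal place (3 s.f.).
Carrying full precision, 62.51 ÷ 96.56 = 0.647369511185… mL; 96.56 has 4 s.f., so the result keeps min(3, 4) = 3 s.f.
Rounded to 3 significant figures: 0.647 mL.

0.647 mL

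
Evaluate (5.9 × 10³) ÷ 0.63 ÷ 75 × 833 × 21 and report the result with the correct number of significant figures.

2.2 × 10⁶

(5.9 × 10³) ÷ 0.63 ÷ 75 × 833 × 21 = 2184311.11111…
Multiplication/division keeps the fewest significant figures: 5.9 × 10³ → 2 s.f., 0.63 → 2 s.f., 75 → 2 s.f., 833 → 3 s.f., 21 → 2 s.f.; limit is 2.
Rounded to 2 significant figures: 2.2 × 10⁶.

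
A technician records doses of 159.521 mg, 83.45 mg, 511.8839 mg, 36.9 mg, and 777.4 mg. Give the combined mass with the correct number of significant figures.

159.521 mg + 83.45 mg + 511.8839 mg + 36.9 mg + 777.4 mg = 1569.1549 mg.
Addition/subtraction keeps the fewest decimal places: 159.521 → 3 decimal places, 83.45 → 2 decimal places, 511.8839 → 4 decimal places, 36.9 → 1 decimal place, 777.4 → 1 decimal place; limit is 1.
Rounded to 1 decimal place: 1569.2 mg.

1569.2 mg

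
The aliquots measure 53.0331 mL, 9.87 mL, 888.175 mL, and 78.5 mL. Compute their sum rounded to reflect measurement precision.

53.0331 mL + 9.87 mL + 888.175 mL + 78.5 mL = 1029.5781 mL.
Addition/subtraction keeps the fewest decimal places: 53.0331 → 4 decimal places, 9.87 → 2 decimal places, 888.175 → 3 decimal places, 78.5 → 1 decimal place; limit is 1.
Rounded to 1 decimal place: 1029.6 mL.

1029.6 mL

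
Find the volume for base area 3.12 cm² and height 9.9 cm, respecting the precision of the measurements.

31 cm³

volume = 3.12 cm² × 9.9 cm = 30.888 cm³.
3.12 has 3 significant figures; 9.9 has 2.
Division/multiplication keeps the fewest: 2 significant figures.
Rounded: 31 cm³.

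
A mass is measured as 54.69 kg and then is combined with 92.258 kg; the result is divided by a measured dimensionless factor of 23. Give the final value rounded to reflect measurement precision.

6.4 kg

54.69 kg + 92.258 kg = 146.948 kg; the sum is limited to 2 decimal places (5 s.f.).
Carrying full precision, 146.948 ÷ 23 = 6.38904347826… kg; 23 has 2 s.f., so the result keeps min(5, 2) = 2 s.f.
Rounded to 2 significant figures: 6.4 kg.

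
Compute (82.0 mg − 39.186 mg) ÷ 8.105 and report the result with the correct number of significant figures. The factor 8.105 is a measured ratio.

82.0 mg − 39.186 mg = 42.814 mg; the difference is limited to 1 decimal place (3 s.f.).
Carrying full precision, 42.814 ÷ 8.105 = 5.28241826033… mg; 8.105 has 4 s.f., so the result keeps min(3, 4) = 3 s.f.
Rounded to 3 significant figures: 5.28 mg.

5.28 mg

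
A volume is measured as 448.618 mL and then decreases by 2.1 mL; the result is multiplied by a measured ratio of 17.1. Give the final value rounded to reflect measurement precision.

7.64 × 10³ mL

448.618 mL − 2.1 mL = 446.518 mL; the difference is limited to 1 decimal place (4 s.f.).
Carrying full precision, 446.518 × 17.1 = 7635.4578 mL; 17.1 has 3 s.f., so the result keeps min(4, 3) = 3 s.f.
Rounded to 3 significant figures: 7.64 × 10³ mL.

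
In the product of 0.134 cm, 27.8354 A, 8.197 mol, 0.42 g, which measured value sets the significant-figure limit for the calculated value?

0.134 cm → 3 s.f.; 27.8354 A → 6 s.f.; 8.197 mol → 4 s.f.; 0.42 g → 2 s.f.
The fewest is 2 significant figures, from 0.42 g.

0.42 g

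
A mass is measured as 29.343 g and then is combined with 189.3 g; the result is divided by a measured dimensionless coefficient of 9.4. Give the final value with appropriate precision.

23 g

29.343 g + 189.3 g = 218.643 g; the sum is limited to 1 decimal place (4 s.f.).
Carrying full precision, 218.643 ÷ 9.4 = 23.259893617… g; 9.4 has 2 s.f., so the result keeps min(4, 2) = 2 s.f.
Rounded to 2 significant figures: 23 g.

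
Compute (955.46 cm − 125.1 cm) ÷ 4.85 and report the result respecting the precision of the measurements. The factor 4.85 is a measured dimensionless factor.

955.46 cm − 125.1 cm = 830.36 cm; the difference is limited to 1 decimal place (4 s.f.).
Carrying full precision, 830.36 ÷ 4.85 = 171.208247423… cm; 4.85 has 3 s.f., so the result keeps min(4, 3) = 3 s.f.
Rounded to 3 significant figures: 171 cm.

171 cm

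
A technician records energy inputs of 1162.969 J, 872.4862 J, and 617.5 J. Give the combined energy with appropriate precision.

2653.0 J

1162.969 J + 872.4862 J + 617.5 J = 2652.9552 J.
Addition/subtraction keeps the fewest decimal places: 1162.969 → 3 decimal places, 872.4862 → 4 decimal places, 617.5 → 1 decimal place; limit is 1.
Rounded to 1 decimal place: 2653.0 J.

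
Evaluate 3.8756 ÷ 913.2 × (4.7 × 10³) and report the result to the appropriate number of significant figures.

2.0 × 10¹

3.8756 ÷ 913.2 × (4.7 × 10³) = 19.9466929479…
Multiplication/division keeps the fewest significant figures: 3.8756 → 5 s.f., 913.2 → 4 s.f., 4.7 × 10³ → 2 s.f.; limit is 2.
Rounded to 2 significant figures: 2.0 × 10¹.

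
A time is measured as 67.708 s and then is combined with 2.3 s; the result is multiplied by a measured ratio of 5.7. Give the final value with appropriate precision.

4.0 × 10² s

67.708 s + 2.3 s = 70.008 s; the sum is limited to 1 decimal place (3 s.f.).
Carrying full precision, 70.008 × 5.7 = 399.0456 s; 5.7 has 2 s.f., so the result keeps min(3, 2) = 2 s.f.
Rounded to 2 significant figures: 4.0 × 10² s.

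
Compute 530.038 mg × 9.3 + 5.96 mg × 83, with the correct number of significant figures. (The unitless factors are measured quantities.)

5.4 × 10³ mg

530.038 × 9.3 = 4929.3534 → 4.9 × 10³ mg (2 s.f., last digit at the 10^2 place).
5.96 × 83 = 494.68 → 4.9 × 10² mg (2 s.f., last digit at the 10^1 place).
Sum: 5424.0334 mg; keep the coarser place, 10^2.
Result: 5.4 × 10³ mg.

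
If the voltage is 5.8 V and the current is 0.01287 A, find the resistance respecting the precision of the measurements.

4.5 × 10^2 Ω

resistance = 5.8 V ÷ 0.01287 A = 450.66045066… Ω.
5.8 has 2 significant figures; 0.01287 has 4.
Division/multiplication keeps the fewest: 2 significant figures.
Rounded: 4.5 × 10^2 Ω.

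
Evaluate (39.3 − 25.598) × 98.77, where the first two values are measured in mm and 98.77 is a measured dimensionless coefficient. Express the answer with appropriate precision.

1.35 × 10³ mm

39.3 mm − 25.598 mm = 13.702 mm; the difference is limited to 1 decimal place (3 s.f.).
Carrying full precision, 13.702 × 98.77 = 1353.34654 mm; 98.77 has 4 s.f., so the result keeps min(3, 4) = 3 s.f.
Rounded to 3 significant figures: 1.35 × 10³ mm.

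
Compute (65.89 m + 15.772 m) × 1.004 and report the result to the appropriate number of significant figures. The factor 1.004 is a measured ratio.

65.89 m + 15.772 m = 81.662 m; the sum is limited to 2 decimal places (4 s.f.).
Carrying full precision, 81.662 × 1.004 = 81.988648 m; 1.004 has 4 s.f., so the result keeps min(4, 4) = 4 s.f.
Rounded to 4 significant figures: 81.99 m.

81.99 m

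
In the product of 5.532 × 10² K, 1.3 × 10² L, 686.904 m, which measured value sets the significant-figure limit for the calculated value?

1.3 × 10² L

5.532 × 10² K → 4 s.f.; 1.3 × 10² L → 2 s.f.; 686.904 m → 6 s.f.
The fewest is 2 significant figures, from 1.3 × 10² L.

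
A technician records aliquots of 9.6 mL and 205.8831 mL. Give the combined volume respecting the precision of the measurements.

9.6 mL + 205.8831 mL = 215.4831 mL.
Addition/subtraction keeps the fewest decimal places: 9.6 → 1 decimal place, 205.8831 → 4 decimal places; limit is 1.
Rounded to 1 decimal place: 215.5 mL.

215.5 mL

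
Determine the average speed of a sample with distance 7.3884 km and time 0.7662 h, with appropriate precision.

9.643 km/h

average speed = 7.3884 km ÷ 0.7662 h = 9.64291307753… km/h.
7.3884 has 5 significant figures; 0.7662 has 4.
Division/multiplication keeps the fewest: 4 significant figures.
Rounded: 9.643 km/h.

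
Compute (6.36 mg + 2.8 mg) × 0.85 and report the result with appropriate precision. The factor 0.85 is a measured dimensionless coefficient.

7.8 mg

6.36 mg + 2.8 mg = 9.16 mg; the sum is limited to 1 decimal place (2 s.f.).
Carrying full precision, 9.16 × 0.85 = 7.786 mg; 0.85 has 2 s.f., so the result keeps min(2, 2) = 2 s.f.
Rounded to 2 significant figures: 7.8 mg.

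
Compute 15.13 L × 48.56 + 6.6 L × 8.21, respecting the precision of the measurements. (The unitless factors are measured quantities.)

789 L

15.13 × 48.56 = 734.7128 → 734.7 L (4 s.f., last digit at the 10^-1 place).
6.6 × 8.21 = 54.186 → 54 L (2 s.f., last digit at the 10^0 place).
Sum: 788.8988 L; keep the coarser place, 10^0.
Result: 789 L.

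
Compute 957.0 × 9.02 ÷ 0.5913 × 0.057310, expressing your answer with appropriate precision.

957.0 × 9.02 ÷ 0.5913 × 0.057310 = 836.64458549…
Multiplication/division keeps the fewest significant figures: 957.0 → 4 s.f., 9.02 → 3 s.f., 0.5913 → 4 s.f., 0.057310 → 5 s.f.; limit is 3.
Rounded to 3 significant figures: 837.

837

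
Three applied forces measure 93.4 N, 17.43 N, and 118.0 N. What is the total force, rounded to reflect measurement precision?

93.4 N + 17.43 N + 118.0 N = 228.83 N.
Addition/subtraction keeps the fewest decimal places: 93.4 → 1 decimal place, 17.43 → 2 decimal places, 118.0 → 1 decimal place; limit is 1.
Rounded to 1 decimal place: 228.8 N.

228.8 N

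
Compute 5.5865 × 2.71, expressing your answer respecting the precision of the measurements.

5.5865 × 2.71 = 15.139415
Multiplication/division keeps the fewest significant figures: 5.5865 → 5 s.f., 2.71 → 3 s.f.; limit is 3.
Rounded to 3 significant figures: 15.1.

15.1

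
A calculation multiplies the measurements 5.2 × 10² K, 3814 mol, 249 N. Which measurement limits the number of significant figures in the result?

5.2 × 10² K → 2 s.f.; 3814 mol → 4 s.f.; 249 N → 3 s.f.
The fewest is 2 significant figures, from 5.2 × 10² K.

5.2 × 10² K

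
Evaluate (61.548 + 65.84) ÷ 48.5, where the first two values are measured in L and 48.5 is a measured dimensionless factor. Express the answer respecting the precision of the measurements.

61.548 L + 65.84 L = 127.388 L; the sum is limited to 2 decimal places (5 s.f.).
Carrying full precision, 127.388 ÷ 48.5 = 2.62655670103… L; 48.5 has 3 s.f., so the result keeps min(5, 3) = 3 s.f.
Rounded to 3 significant figures: 2.63 L.

2.63 L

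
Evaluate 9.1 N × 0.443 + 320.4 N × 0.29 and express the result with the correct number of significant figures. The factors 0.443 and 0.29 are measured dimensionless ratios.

9.1 × 0.443 = 4.0313 → 4.0 N (2 s.f., last digit at the 10^-1 place).
320.4 × 0.29 = 92.916 → 93 N (2 s.f., last digit at the 10^0 place).
Sum: 96.9473 N; keep the coarser place, 10^0.
Result: 97 N.

97 N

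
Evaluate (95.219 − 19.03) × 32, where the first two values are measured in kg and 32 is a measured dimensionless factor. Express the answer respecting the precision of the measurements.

2.4 × 10^3 kg

95.219 kg − 19.03 kg = 76.189 kg; the difference is limited to 2 decimal places (4 s.f.).
Carrying full precision, 76.189 × 32 = 2438.048 kg; 32 has 2 s.f., so the result keeps min(4, 2) = 2 s.f.
Rounded to 2 significant figures: 2.4 × 10^3 kg.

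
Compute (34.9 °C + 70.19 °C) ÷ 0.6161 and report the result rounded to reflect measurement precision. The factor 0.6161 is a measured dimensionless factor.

170.6 °C

34.9 °C + 70.19 °C = 105.09 °C; the sum is limited to 1 decimal place (4 s.f.).
Carrying full precision, 105.09 ÷ 0.6161 = 170.572958935… °C; 0.6161 has 4 s.f., so the result keeps min(4, 4) = 4 s.f.
Rounded to 4 significant figures: 170.6 °C.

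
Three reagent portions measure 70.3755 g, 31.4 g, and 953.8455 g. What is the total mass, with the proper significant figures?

1055.6 g

70.3755 g + 31.4 g + 953.8455 g = 1055.6210 g.
Addition/subtraction keeps the fewest decimal places: 70.3755 → 4 decimal places, 31.4 → 1 decimal place, 953.8455 → 4 decimal places; limit is 1.
Rounded to 1 decimal place: 1055.6 g.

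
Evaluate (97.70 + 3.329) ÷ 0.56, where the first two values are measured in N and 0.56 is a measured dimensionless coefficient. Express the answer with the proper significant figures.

97.70 N + 3.329 N = 101.029 N; the sum is limited to 2 decimal places (5 s.f.).
Carrying full precision, 101.029 ÷ 0.56 = 180.408928571… N; 0.56 has 2 s.f., so the result keeps min(5, 2) = 2 s.f.
Rounded to 2 significant figures: 1.8 × 10² N.

1.8 × 10² N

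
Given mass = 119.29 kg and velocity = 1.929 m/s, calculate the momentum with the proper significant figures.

momentum = 119.29 kg × 1.929 m/s = 230.11041 kg·m/s.
119.29 has 5 significant figures; 1.929 has 4.
Division/multiplication keeps the fewest: 4 significant figures.
Rounded: 230.1 kg·m/s.

230.1 kg·m/s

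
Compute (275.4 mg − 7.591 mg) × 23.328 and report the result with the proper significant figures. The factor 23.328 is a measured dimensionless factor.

6247 mg

275.4 mg − 7.591 mg = 267.809 mg; the difference is limited to 1 decimal place (4 s.f.).
Carrying full precision, 267.809 × 23.328 = 6247.448352 mg; 23.328 has 5 s.f., so the result keeps min(4, 5) = 4 s.f.
Rounded to 4 significant figures: 6247 mg.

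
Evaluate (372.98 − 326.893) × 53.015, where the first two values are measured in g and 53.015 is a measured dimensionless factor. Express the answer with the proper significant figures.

372.98 g − 326.893 g = 46.087 g; the difference is limited to 2 decimal places (4 s.f.).
Carrying full precision, 46.087 × 53.015 = 2443.302305 g; 53.015 has 5 s.f., so the result keeps min(4, 5) = 4 s.f.
Rounded to 4 significant figures: 2443 g.

2443 g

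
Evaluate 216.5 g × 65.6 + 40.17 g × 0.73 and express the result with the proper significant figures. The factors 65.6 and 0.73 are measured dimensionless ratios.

216.5 × 65.6 = 14202.4 → 1.42 × 10⁴ g (3 s.f., last digit at the 10^2 place).
40.17 × 0.73 = 29.3241 → 29 g (2 s.f., last digit at the 10^0 place).
Sum: 14231.7241 g; keep the coarser place, 10^2.
Result: 1.42 × 10⁴ g.

1.42 × 10⁴ g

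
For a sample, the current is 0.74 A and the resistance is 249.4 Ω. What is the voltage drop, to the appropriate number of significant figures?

voltage drop = 0.74 A × 249.4 Ω = 184.556 V.
0.74 has 2 significant figures; 249.4 has 4.
Division/multiplication keeps the fewest: 2 significant figures.
Rounded: 1.8 × 10² V.

1.8 × 10² V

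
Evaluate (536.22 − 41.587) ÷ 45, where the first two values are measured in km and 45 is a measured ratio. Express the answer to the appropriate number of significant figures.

536.22 km − 41.587 km = 494.633 km; the difference is limited to 2 decimal places (5 s.f.).
Carrying full precision, 494.633 ÷ 45 = 10.9918444444… km; 45 has 2 s.f., so the result keeps min(5, 2) = 2 s.f.
Rounded to 2 significant figures: 11 km.

11 km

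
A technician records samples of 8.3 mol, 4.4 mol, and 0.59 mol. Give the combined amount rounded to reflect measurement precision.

13.3 mol

8.3 mol + 4.4 mol + 0.59 mol = 13.29 mol.
Addition/subtraction keeps the fewest decimal places: 8.3 → 1 decimal place, 4.4 → 1 decimal place, 0.59 → 2 decimal places; limit is 1.
Rounded to 1 decimal place: 13.3 mol.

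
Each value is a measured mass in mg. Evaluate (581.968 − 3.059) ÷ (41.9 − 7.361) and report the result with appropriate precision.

581.968 − 3.059 = 578.909, limited to 3 d.p. → 6 s.f.; 41.9 − 7.361 = 34.539, limited to 1 d.p. → 3 s.f.
Carrying full precision, 578.909 ÷ 34.539 = 16.7610237702…; keep min(6, 3) = 3 s.f.
Rounded to 3 significant figures: 16.8.

16.8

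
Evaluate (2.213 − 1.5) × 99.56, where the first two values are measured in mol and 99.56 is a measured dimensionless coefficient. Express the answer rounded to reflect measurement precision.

7 × 10^1 mol

2.213 mol − 1.5 mol = 0.713 mol; the difference is limited to 1 decimal place (1 s.f.).
Carrying full precision, 0.713 × 99.56 = 70.98628 mol; 99.56 has 4 s.f., so the result keeps min(1, 4) = 1 s.f.
Rounded to 1 significant figure: 7 × 10^1 mol.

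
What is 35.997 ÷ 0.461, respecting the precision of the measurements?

78.1

35.997 ÷ 0.461 = 78.0845986985…
Multiplication/division keeps the fewest significant figures: 35.997 → 5 s.f., 0.461 → 3 s.f.; limit is 3.
Rounded to 3 significant figures: 78.1.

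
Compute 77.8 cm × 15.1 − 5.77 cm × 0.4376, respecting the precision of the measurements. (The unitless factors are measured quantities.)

77.8 × 15.1 = 1174.78 → 1.17 × 10³ cm (3 s.f., last digit at the 10^1 place).
5.77 × 0.4376 = 2.524952 → 2.52 cm (3 s.f., last digit at the 10^-2 place).
Difference: 1172.255048 cm; keep the coarser place, 10^1.
Result: 1.17 × 10³ cm.

1.17 × 10³ cm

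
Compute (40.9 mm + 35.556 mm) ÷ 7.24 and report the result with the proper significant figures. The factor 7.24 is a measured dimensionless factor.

10.6 mm

40.9 mm + 35.556 mm = 76.456 mm; the sum is limited to 1 decimal place (3 s.f.).
Carrying full precision, 76.456 ÷ 7.24 = 10.5602209945… mm; 7.24 has 3 s.f., so the result keeps min(3, 3) = 3 s.f.
Rounded to 3 significant figures: 10.6 mm.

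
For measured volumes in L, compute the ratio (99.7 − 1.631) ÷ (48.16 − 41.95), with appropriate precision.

99.7 − 1.631 = 98.069, limited to 1 d.p. → 3 s.f.; 48.16 − 41.95 = 6.21, limited to 2 d.p. → 3 s.f.
Carrying full precision, 98.069 ÷ 6.21 = 15.7921095008…; keep min(3, 3) = 3 s.f.
Rounded to 3 significant figures: 15.8.

15.8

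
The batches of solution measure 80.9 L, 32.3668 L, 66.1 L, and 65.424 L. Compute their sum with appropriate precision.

80.9 L + 32.3668 L + 66.1 L + 65.424 L = 244.7908 L.
Addition/subtraction keeps the fewest decimal places: 80.9 → 1 decimal place, 32.3668 → 4 decimal places, 66.1 → 1 decimal place, 65.424 → 3 decimal places; limit is 1.
Rounded to 1 decimal place: 2.448 × 10^2 L.

2.448 × 10^2 L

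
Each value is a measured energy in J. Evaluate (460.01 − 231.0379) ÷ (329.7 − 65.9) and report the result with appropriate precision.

0.8680

460.01 − 231.0379 = 228.9721, limited to 2 d.p. → 5 s.f.; 329.7 − 65.9 = 263.8, limited to 1 d.p. → 4 s.f.
Carrying full precision, 228.9721 ÷ 263.8 = 0.867976118271…; keep min(5, 4) = 4 s.f.
Rounded to 4 significant figures: 0.8680.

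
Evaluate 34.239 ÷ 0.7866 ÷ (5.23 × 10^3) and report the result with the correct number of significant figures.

0.00832

34.239 ÷ 0.7866 ÷ (5.23 × 10^3) = 0.00832272301004…
Multiplication/division keeps the fewest significant figures: 34.239 → 5 s.f., 0.7866 → 4 s.f., 5.23 × 10^3 → 3 s.f.; limit is 3.
Rounded to 3 significant figures: 0.00832.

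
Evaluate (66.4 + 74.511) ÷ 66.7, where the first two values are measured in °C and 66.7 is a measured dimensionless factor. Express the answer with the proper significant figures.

66.4 °C + 74.511 °C = 140.911 °C; the sum is limited to 1 decimal place (4 s.f.).
Carrying full precision, 140.911 ÷ 66.7 = 2.11260869565… °C; 66.7 has 3 s.f., so the result keeps min(4, 3) = 3 s.f.
Rounded to 3 significant figures: 2.11 °C.

2.11 °C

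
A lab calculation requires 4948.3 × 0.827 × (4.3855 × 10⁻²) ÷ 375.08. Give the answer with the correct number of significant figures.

4948.3 × 0.827 × (4.3855 × 10⁻²) ÷ 375.08 = 0.478472232605…
Multiplication/division keeps the fewest significant figures: 4948.3 → 5 s.f., 0.827 → 3 s.f., 4.3855 × 10⁻² → 5 s.f., 375.08 → 5 s.f.; limit is 3.
Rounded to 3 significant figures: 0.478.

0.478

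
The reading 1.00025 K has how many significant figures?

1.00025: zeros between nonzero digits are significant.

6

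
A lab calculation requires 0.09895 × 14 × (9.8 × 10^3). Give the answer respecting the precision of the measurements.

0.09895 × 14 × (9.8 × 10^3) = 13575.94
Multiplication/division keeps the fewest significant figures: 0.09895 → 4 s.f., 14 → 2 s.f., 9.8 × 10^3 → 2 s.f.; limit is 2.
Rounded to 2 significant figures: 1.4 × 10^4.

1.4 × 10^4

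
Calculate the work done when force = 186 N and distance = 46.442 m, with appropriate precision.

work done = 186 N × 46.442 m = 8638.212 J.
186 has 3 significant figures; 46.442 has 5.
Division/multiplication keeps the fewest: 3 significant figures.
Rounded: 8.64 × 10^3 J.

8.64 × 10^3 J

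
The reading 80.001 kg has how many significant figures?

5

80.001: zeros between nonzero digits are significant.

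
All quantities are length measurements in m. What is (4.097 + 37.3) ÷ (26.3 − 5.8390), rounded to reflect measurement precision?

4.097 + 37.3 = 41.397, limited to 1 d.p. → 3 s.f.; 26.3 − 5.8390 = 20.4610, limited to 1 d.p. → 3 s.f.
Carrying full precision, 41.397 ÷ 20.4610 = 2.02321489663…; keep min(3, 3) = 3 s.f.
Rounded to 3 significant figures: 2.02.

2.02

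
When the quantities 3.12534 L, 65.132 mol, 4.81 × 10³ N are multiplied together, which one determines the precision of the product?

3.12534 L → 6 s.f.; 65.132 mol → 5 s.f.; 4.81 × 10³ N → 3 s.f.
The fewest is 3 significant figures, from 4.81 × 10³ N.

4.81 × 10³ N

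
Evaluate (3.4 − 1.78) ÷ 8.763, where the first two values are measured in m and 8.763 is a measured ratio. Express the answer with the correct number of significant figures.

1.8 × 10⁻¹ m

3.4 m − 1.78 m = 1.62 m; the difference is limited to 1 decimal place (2 s.f.).
Carrying full precision, 1.62 ÷ 8.763 = 0.184868195823… m; 8.763 has 4 s.f., so the result keeps min(2, 4) = 2 s.f.
Rounded to 2 significant figures: 1.8 × 10⁻¹ m.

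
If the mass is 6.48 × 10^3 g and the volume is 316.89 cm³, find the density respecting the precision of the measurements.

density = 6.48 × 10^3 g ÷ 316.89 cm³ = 20.4487361545… g/cm³.
6.48 × 10^3 has 3 significant figures; 316.89 has 5.
Division/multiplication keeps the fewest: 3 significant figures.
Rounded: 20.4 g/cm³.

20.4 g/cm³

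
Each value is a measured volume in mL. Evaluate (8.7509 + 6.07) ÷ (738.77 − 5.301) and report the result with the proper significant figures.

8.7509 + 6.07 = 14.8209, limited to 2 d.p. → 4 s.f.; 738.77 − 5.301 = 733.469, limited to 2 d.p. → 5 s.f.
Carrying full precision, 14.8209 ÷ 733.469 = 0.0202065799645…; keep min(4, 5) = 4 s.f.
Rounded to 4 significant figures: 0.02021.

0.02021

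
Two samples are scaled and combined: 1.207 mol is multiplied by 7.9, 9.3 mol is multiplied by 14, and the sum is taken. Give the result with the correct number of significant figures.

1.4 × 10^2 mol

1.207 × 7.9 = 9.5353 → 9.5 mol (2 s.f., last digit at the 10^-1 place).
9.3 × 14 = 130.2 → 1.3 × 10^2 mol (2 s.f., last digit at the 10^1 place).
Sum: 139.7353 mol; keep the coarser place, 10^1.
Result: 1.4 × 10^2 mol.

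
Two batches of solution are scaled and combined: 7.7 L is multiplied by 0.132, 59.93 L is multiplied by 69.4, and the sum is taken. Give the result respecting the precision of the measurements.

4.16 × 10³ L

7.7 × 0.132 = 1.0164 → 1.0 L (2 s.f., last digit at the 10^-1 place).
59.93 × 69.4 = 4159.142 → 4.16 × 10³ L (3 s.f., last digit at the 10^1 place).
Sum: 4160.1584 L; keep the coarser place, 10^1.
Result: 4.16 × 10³ L.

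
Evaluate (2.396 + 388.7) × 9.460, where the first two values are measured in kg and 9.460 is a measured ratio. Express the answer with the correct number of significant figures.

3700. kg

2.396 kg + 388.7 kg = 391.096 kg; the sum is limited to 1 decimal place (4 s.f.).
Carrying full precision, 391.096 × 9.460 = 3699.76816 kg; 9.460 has 4 s.f., so the result keeps min(4, 4) = 4 s.f.
Rounded to 4 significant figures: 3700. kg.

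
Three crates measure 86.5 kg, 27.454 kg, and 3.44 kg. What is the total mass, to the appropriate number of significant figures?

117.4 kg

86.5 kg + 27.454 kg + 3.44 kg = 117.394 kg.
Addition/subtraction keeps the fewest decimal places: 86.5 → 1 decimal place, 27.454 → 3 decimal places, 3.44 → 2 decimal places; limit is 1.
Rounded to 1 decimal place: 117.4 kg.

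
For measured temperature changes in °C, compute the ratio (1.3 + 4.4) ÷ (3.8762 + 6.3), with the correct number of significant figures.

0.56

1.3 + 4.4 = 5.7, limited to 1 d.p. → 2 s.f.; 3.8762 + 6.3 = 10.1762, limited to 1 d.p. → 3 s.f.
Carrying full precision, 5.7 ÷ 10.1762 = 0.56013050058…; keep min(2, 3) = 2 s.f.
Rounded to 2 significant figures: 0.56.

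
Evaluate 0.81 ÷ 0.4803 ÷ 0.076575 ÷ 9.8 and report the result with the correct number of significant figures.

0.81 ÷ 0.4803 ÷ 0.076575 ÷ 9.8 = 2.24729119946…
Multiplication/division keeps the fewest significant figures: 0.81 → 2 s.f., 0.4803 → 4 s.f., 0.076575 → 5 s.f., 9.8 → 2 s.f.; limit is 2.
Rounded to 2 significant figures: 2.2.

2.2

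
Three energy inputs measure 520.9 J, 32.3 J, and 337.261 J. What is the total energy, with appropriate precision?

890.5 J

520.9 J + 32.3 J + 337.261 J = 890.461 J.
Addition/subtraction keeps the fewest decimal places: 520.9 → 1 decimal place, 32.3 → 1 decimal place, 337.261 → 3 decimal places; limit is 1.
Rounded to 1 decimal place: 890.5 J.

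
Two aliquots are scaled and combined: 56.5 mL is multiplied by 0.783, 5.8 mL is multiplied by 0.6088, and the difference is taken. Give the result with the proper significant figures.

56.5 × 0.783 = 44.2395 → 44.2 mL (3 s.f., last digit at the 10^-1 place).
5.8 × 0.6088 = 3.53104 → 3.5 mL (2 s.f., last digit at the 10^-1 place).
Difference: 40.70846 mL; keep the coarser place, 10^-1.
Result: 40.7 mL.

40.7 mL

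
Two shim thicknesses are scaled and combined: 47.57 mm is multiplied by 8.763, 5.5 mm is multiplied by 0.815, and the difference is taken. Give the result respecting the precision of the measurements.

412.4 mm

47.57 × 8.763 = 416.85591 → 416.9 mm (4 s.f., last digit at the 10^-1 place).
5.5 × 0.815 = 4.4825 → 4.5 mm (2 s.f., last digit at the 10^-1 place).
Difference: 412.37341 mm; keep the coarser place, 10^-1.
Result: 412.4 mm.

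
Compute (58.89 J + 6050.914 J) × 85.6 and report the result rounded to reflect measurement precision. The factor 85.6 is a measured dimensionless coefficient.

58.89 J + 6050.914 J = 6109.804 J; the sum is limited to 2 decimal places (6 s.f.).
Carrying full precision, 6109.804 × 85.6 = 522999.2224 J; 85.6 has 3 s.f., so the result keeps min(6, 3) = 3 s.f.
Rounded to 3 significant figures: 5.23 × 10^5 J.

5.23 × 10^5 J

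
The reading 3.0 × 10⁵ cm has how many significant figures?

2

3.0 × 10⁵: in scientific notation every digit of the coefficient is significant.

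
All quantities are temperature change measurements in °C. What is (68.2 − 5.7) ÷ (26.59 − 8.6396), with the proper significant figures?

3.48

68.2 − 5.7 = 62.5, limited to 1 d.p. → 3 s.f.; 26.59 − 8.6396 = 17.9504, limited to 2 d.p. → 4 s.f.
Carrying full precision, 62.5 ÷ 17.9504 = 3.48181656119…; keep min(3, 4) = 3 s.f.
Rounded to 3 significant figures: 3.48.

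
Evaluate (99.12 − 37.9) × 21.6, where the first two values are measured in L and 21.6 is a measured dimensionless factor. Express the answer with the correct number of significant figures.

1.32 × 10³ L

99.12 L − 37.9 L = 61.22 L; the difference is limited to 1 decimal place (3 s.f.).
Carrying full precision, 61.22 × 21.6 = 1322.352 L; 21.6 has 3 s.f., so the result keeps min(3, 3) = 3 s.f.
Rounded to 3 significant figures: 1.32 × 10³ L.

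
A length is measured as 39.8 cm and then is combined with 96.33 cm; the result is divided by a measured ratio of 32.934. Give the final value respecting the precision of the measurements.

39.8 cm + 96.33 cm = 136.13 cm; the sum is limited to 1 decimal place (4 s.f.).
Carrying full precision, 136.13 ÷ 32.934 = 4.13341835186… cm; 32.934 has 5 s.f., so the result keeps min(4, 5) = 4 s.f.
Rounded to 4 significant figures: 4.133 cm.

4.133 cm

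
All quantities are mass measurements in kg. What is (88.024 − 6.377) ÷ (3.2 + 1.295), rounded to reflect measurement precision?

88.024 − 6.377 = 81.647, limited to 3 d.p. → 5 s.f.; 3.2 + 1.295 = 4.495, limited to 1 d.p. → 2 s.f.
Carrying full precision, 81.647 ÷ 4.495 = 18.1639599555…; keep min(5, 2) = 2 s.f.
Rounded to 2 significant figures: 18.

18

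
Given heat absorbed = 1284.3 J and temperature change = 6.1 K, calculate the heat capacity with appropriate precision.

2.1 × 10² J/K

heat capacity = 1284.3 J ÷ 6.1 K = 210.540983607… J/K.
1284.3 has 5 significant figures; 6.1 has 2.
Division/multiplication keeps the fewest: 2 significant figures.
Rounded: 2.1 × 10² J/K.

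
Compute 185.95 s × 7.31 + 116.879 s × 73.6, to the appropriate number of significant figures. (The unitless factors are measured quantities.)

185.95 × 7.31 = 1359.2945 → 1.36 × 10^3 s (3 s.f., last digit at the 10^1 place).
116.879 × 73.6 = 8602.2944 → 8.60 × 10^3 s (3 s.f., last digit at the 10^1 place).
Sum: 9961.5889 s; keep the coarser place, 10^1.
Result: 9.96 × 10^3 s.

9.96 × 10^3 s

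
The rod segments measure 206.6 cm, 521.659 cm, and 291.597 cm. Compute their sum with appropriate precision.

206.6 cm + 521.659 cm + 291.597 cm = 1019.856 cm.
Addition/subtraction keeps the fewest decimal places: 206.6 → 1 decimal place, 521.659 → 3 decimal places, 291.597 → 3 decimal places; limit is 1.
Rounded to 1 decimal place: 1019.9 cm.

1019.9 cm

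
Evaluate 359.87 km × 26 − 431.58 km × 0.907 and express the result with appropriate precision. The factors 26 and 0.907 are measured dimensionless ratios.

359.87 × 26 = 9356.62 → 9.4 × 10^3 km (2 s.f., last digit at the 10^2 place).
431.58 × 0.907 = 391.44306 → 391 km (3 s.f., last digit at the 10^0 place).
Difference: 8965.17694 km; keep the coarser place, 10^2.
Result: 9.0 × 10^3 km.

9.0 × 10^3 km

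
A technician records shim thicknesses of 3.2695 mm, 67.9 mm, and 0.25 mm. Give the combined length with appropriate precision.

71.4 mm

3.2695 mm + 67.9 mm + 0.25 mm = 71.4195 mm.
Addition/subtraction keeps the fewest decimal places: 3.2695 → 4 decimal places, 67.9 → 1 decimal place, 0.25 → 2 decimal places; limit is 1.
Rounded to 1 decimal place: 71.4 mm.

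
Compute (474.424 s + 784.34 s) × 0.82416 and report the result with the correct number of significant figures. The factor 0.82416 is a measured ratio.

1037.4 s

474.424 s + 784.34 s = 1258.764 s; the sum is limited to 2 decimal places (6 s.f.).
Carrying full precision, 1258.764 × 0.82416 = 1037.42293824 s; 0.82416 has 5 s.f., so the result keeps min(6, 5) = 5 s.f.
Rounded to 5 significant figures: 1037.4 s.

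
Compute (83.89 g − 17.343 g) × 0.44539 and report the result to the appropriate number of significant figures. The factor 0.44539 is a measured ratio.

29.64 g

83.89 g − 17.343 g = 66.547 g; the difference is limited to 2 decimal places (4 s.f.).
Carrying full precision, 66.547 × 0.44539 = 29.63936833 g; 0.44539 has 5 s.f., so the result keeps min(4, 5) = 4 s.f.
Rounded to 4 significant figures: 29.64 g.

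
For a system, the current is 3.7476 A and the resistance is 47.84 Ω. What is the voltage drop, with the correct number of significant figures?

voltage drop = 3.7476 A × 47.84 Ω = 179.285184 V.
3.7476 has 5 significant figures; 47.84 has 4.
Division/multiplication keeps the fewest: 4 significant figures.
Rounded: 179.3 V.

179.3 V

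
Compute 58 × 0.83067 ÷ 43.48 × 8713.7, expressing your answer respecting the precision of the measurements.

58 × 0.83067 ÷ 43.48 × 8713.7 = 9655.38482939…
Multiplication/division keeps the fewest significant figures: 58 → 2 s.f., 0.83067 → 5 s.f., 43.48 → 4 s.f., 8713.7 → 5 s.f.; limit is 2.
Rounded to 2 significant figures: 9.7 × 10^3.

9.7 × 10^3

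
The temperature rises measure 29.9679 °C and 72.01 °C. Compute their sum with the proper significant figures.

101.98 °C

29.9679 °C + 72.01 °C = 101.9779 °C.
Addition/subtraction keeps the fewest decimal places: 29.9679 → 4 decimal places, 72.01 → 2 decimal places; limit is 2.
Rounded to 2 decimal places: 101.98 °C.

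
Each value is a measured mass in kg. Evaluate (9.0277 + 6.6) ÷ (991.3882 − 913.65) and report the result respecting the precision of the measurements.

0.201

9.0277 + 6.6 = 15.6277, limited to 1 d.p. → 3 s.f.; 991.3882 − 913.65 = 77.7382, limited to 2 d.p. → 4 s.f.
Carrying full precision, 15.6277 ÷ 77.7382 = 0.201029866912…; keep min(3, 4) = 3 s.f.
Rounded to 3 significant figures: 0.201.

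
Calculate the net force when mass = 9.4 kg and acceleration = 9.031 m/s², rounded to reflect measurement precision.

net force = 9.4 kg × 9.031 m/s² = 84.8914 N.
9.4 has 2 significant figures; 9.031 has 4.
Division/multiplication keeps the fewest: 2 significant figures.
Rounded: 85 N.

85 N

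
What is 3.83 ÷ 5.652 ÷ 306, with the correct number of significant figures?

3.83 ÷ 5.652 ÷ 306 = 0.00221449749987…
Multiplication/division keeps the fewest significant figures: 3.83 → 3 s.f., 5.652 → 4 s.f., 306 → 3 s.f.; limit is 3.
Rounded to 3 significant figures: 0.00221.

0.00221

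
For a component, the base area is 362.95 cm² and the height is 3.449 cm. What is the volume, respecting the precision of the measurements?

volume = 362.95 cm² × 3.449 cm = 1251.81455 cm³.
362.95 has 5 significant figures; 3.449 has 4.
Division/multiplication keeps the fewest: 4 significant figures.
Rounded: 1252 cm³.

1252 cm³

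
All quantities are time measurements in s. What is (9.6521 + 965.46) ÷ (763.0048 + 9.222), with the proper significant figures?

1.2627

9.6521 + 965.46 = 975.1121, limited to 2 d.p. → 5 s.f.; 763.0048 + 9.222 = 772.2268, limited to 3 d.p. → 6 s.f.
Carrying full precision, 975.1121 ÷ 772.2268 = 1.262727608…; keep min(5, 6) = 5 s.f.
Rounded to 5 significant figures: 1.2627.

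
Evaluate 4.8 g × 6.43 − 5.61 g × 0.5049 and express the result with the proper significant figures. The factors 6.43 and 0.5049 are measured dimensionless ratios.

28 g

4.8 × 6.43 = 30.864 → 31 g (2 s.f., last digit at the 10^0 place).
5.61 × 0.5049 = 2.832489 → 2.83 g (3 s.f., last digit at the 10^-2 place).
Difference: 28.031511 g; keep the coarser place, 10^0.
Result: 28 g.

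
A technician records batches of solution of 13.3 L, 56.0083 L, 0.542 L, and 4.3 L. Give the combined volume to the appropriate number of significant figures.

74.2 L

13.3 L + 56.0083 L + 0.542 L + 4.3 L = 74.1503 L.
Addition/subtraction keeps the fewest decimal places: 13.3 → 1 decimal place, 56.0083 → 4 decimal places, 0.542 → 3 decimal places, 4.3 → 1 decimal place; limit is 1.
Rounded to 1 decimal place: 74.2 L.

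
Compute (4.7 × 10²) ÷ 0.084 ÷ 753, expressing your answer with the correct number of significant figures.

(4.7 × 10²) ÷ 0.084 ÷ 753 = 7.43059508…
Multiplication/division keeps the fewest significant figures: 4.7 × 10² → 2 s.f., 0.084 → 2 s.f., 753 → 3 s.f.; limit is 2.
Rounded to 2 significant figures: 7.4.

7.4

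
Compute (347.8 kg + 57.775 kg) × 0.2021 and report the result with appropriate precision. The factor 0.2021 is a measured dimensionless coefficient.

81.97 kg

347.8 kg + 57.775 kg = 405.575 kg; the sum is limited to 1 decimal place (4 s.f.).
Carrying full precision, 405.575 × 0.2021 = 81.9667075 kg; 0.2021 has 4 s.f., so the result keeps min(4, 4) = 4 s.f.
Rounded to 4 significant figures: 81.97 kg.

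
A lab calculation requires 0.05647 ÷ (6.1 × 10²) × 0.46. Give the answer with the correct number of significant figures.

4.3 × 10⁻⁵

0.05647 ÷ (6.1 × 10²) × 0.46 = 0.0000425839344262…
Multiplication/division keeps the fewest significant figures: 0.05647 → 4 s.f., 6.1 × 10² → 2 s.f., 0.46 → 2 s.f.; limit is 2.
Rounded to 2 significant figures: 4.3 × 10⁻⁵.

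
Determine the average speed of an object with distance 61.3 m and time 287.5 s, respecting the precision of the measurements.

2.13 × 10⁻¹ m/s

average speed = 61.3 m ÷ 287.5 s = 0.213217391304… m/s.
61.3 has 3 significant figures; 287.5 has 4.
Division/multiplication keeps the fewest: 3 significant figures.
Rounded: 2.13 × 10⁻¹ m/s.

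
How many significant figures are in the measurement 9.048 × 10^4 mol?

4

9.048 × 10^4: in scientific notation every digit of the coefficient is significant.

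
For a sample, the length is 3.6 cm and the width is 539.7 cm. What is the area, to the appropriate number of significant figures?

area = 3.6 cm × 539.7 cm = 1942.92 cm².
3.6 has 2 significant figures; 539.7 has 4.
Division/multiplication keeps the fewest: 2 significant figures.
Rounded: 1.9 × 10^3 cm².

1.9 × 10^3 cm²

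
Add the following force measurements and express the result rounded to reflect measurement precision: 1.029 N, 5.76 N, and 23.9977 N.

30.79 N

1.029 N + 5.76 N + 23.9977 N = 30.7867 N.
Addition/subtraction keeps the fewest decimal places: 1.029 → 3 decimal places, 5.76 → 2 decimal places, 23.9977 → 4 decimal places; limit is 2.
Rounded to 2 decimal places: 30.79 N.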